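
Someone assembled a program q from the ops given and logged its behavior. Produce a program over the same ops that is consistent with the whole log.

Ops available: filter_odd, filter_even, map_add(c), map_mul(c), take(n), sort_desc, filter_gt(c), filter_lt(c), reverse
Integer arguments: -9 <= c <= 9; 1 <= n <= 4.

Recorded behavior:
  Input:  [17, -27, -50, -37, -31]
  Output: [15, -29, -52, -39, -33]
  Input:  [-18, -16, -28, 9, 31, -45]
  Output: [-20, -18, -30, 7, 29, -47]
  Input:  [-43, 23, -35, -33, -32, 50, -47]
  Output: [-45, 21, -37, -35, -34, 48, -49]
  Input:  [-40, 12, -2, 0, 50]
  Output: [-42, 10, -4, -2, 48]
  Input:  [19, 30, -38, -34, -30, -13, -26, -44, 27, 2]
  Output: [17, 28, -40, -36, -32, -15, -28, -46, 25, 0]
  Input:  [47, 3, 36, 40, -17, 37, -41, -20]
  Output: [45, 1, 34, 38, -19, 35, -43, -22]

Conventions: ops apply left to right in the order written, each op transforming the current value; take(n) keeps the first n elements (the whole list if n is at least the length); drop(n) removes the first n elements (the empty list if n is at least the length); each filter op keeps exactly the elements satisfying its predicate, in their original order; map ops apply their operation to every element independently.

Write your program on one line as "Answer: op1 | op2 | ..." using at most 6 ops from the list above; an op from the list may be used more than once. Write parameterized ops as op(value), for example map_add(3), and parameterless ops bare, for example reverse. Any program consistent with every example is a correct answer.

reverse | map_add(5) | reverse | map_add(-6) | map_add(-1)

Check, running the answer program on each example:
  [17, -27, -50, -37, -31] -> [-31, -37, -50, -27, 17] -> [-26, -32, -45, -22, 22] -> [22, -22, -45, -32, -26] -> [16, -28, -51, -38, -32] -> [15, -29, -52, -39, -33]
  [-18, -16, -28, 9, 31, -45] -> [-45, 31, 9, -28, -16, -18] -> [-40, 36, 14, -23, -11, -13] -> [-13, -11, -23, 14, 36, -40] -> [-19, -17, -29, 8, 30, -46] -> [-20, -18, -30, 7, 29, -47]
  [-43, 23, -35, -33, -32, 50, -47] -> [-47, 50, -32, -33, -35, 23, -43] -> [-42, 55, -27, -28, -30, 28, -38] -> [-38, 28, -30, -28, -27, 55, -42] -> [-44, 22, -36, -34, -33, 49, -48] -> [-45, 21, -37, -35, -34, 48, -49]
  [-40, 12, -2, 0, 50] -> [50, 0, -2, 12, -40] -> [55, 5, 3, 17, -35] -> [-35, 17, 3, 5, 55] -> [-41, 11, -3, -1, 49] -> [-42, 10, -4, -2, 48]
  [19, 30, -38, -34, -30, -13, -26, -44, 27, 2] -> [2, 27, -44, -26, -13, -30, -34, -38, 30, 19] -> [7, 32, -39, -21, -8, -25, -29, -33, 35, 24] -> [24, 35, -33, -29, -25, -8, -21, -39, 32, 7] -> [18, 29, -39, -35, -31, -14, -27, -45, 26, 1] -> [17, 28, -40, -36, -32, -15, -28, -46, 25, 0]
  [47, 3, 36, 40, -17, 37, -41, -20] -> [-20, -41, 37, -17, 40, 36, 3, 47] -> [-15, -36, 42, -12, 45, 41, 8, 52] -> [52, 8, 41, 45, -12, 42, -36, -15] -> [46, 2, 35, 39, -18, 36, -42, -21] -> [45, 1, 34, 38, -19, 35, -43, -22]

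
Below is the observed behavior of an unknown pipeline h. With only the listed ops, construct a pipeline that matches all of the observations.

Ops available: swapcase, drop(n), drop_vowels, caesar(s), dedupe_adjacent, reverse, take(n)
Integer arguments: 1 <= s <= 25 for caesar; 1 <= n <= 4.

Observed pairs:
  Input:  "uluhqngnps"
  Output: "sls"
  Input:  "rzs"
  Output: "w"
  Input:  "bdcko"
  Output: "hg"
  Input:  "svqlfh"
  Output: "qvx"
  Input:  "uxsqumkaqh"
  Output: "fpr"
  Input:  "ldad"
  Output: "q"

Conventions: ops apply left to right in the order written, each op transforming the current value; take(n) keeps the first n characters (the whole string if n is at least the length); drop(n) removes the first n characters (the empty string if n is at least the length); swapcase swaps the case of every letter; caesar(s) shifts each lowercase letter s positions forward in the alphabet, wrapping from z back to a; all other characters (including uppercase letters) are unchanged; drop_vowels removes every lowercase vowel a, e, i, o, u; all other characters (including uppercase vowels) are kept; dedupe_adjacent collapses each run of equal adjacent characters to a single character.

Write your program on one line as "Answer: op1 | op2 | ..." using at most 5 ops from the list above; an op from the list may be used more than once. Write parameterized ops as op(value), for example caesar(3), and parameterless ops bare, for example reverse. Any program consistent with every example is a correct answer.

reverse | drop(2) | caesar(5) | drop_vowels | take(3)

Check, running the answer program on each example:
  "uluhqngnps" -> "spngnqhulu" -> "ngnqhulu" -> "slsvmzqz" -> "slsvmzqz" -> "sls"
  "rzs" -> "szr" -> "r" -> "w" -> "w" -> "w"
  "bdcko" -> "okcdb" -> "cdb" -> "hig" -> "hg" -> "hg"
  "svqlfh" -> "hflqvs" -> "lqvs" -> "qvax" -> "qvx" -> "qvx"
  "uxsqumkaqh" -> "hqakmuqsxu" -> "akmuqsxu" -> "fprzvxcz" -> "fprzvxcz" -> "fpr"
  "ldad" -> "dadl" -> "dl" -> "iq" -> "q" -> "q"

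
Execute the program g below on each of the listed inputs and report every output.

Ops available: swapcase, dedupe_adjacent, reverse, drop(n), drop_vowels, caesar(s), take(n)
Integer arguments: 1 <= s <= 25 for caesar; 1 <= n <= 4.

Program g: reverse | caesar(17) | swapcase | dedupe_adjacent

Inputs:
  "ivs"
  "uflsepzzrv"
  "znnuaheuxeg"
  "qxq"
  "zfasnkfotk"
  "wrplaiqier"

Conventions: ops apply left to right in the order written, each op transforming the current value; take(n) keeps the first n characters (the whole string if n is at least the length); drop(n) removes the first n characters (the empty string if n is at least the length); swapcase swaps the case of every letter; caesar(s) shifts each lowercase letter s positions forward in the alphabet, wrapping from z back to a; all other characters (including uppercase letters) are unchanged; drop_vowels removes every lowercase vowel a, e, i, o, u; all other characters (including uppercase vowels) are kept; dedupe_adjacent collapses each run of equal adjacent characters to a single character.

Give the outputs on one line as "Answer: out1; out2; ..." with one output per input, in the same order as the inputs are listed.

Execution, op by op:
  "ivs" -> "svi" -> "jmz" -> "JMZ" -> "JMZ"
  "uflsepzzrv" -> "vrzzpeslfu" -> "miqqgvjcwl" -> "MIQQGVJCWL" -> "MIQGVJCWL"
  "znnuaheuxeg" -> "gexuehaunnz" -> "xvolvyrleeq" -> "XVOLVYRLEEQ" -> "XVOLVYRLEQ"
  "qxq" -> "qxq" -> "hoh" -> "HOH" -> "HOH"
  "zfasnkfotk" -> "ktofknsafz" -> "bkfwbejrwq" -> "BKFWBEJRWQ" -> "BKFWBEJRWQ"
  "wrplaiqier" -> "reiqialprw" -> "ivzhzrcgin" -> "IVZHZRCGIN" -> "IVZHZRCGIN"

"JMZ"; "MIQGVJCWL"; "XVOLVYRLEQ"; "HOH"; "BKFWBEJRWQ"; "IVZHZRCGIN"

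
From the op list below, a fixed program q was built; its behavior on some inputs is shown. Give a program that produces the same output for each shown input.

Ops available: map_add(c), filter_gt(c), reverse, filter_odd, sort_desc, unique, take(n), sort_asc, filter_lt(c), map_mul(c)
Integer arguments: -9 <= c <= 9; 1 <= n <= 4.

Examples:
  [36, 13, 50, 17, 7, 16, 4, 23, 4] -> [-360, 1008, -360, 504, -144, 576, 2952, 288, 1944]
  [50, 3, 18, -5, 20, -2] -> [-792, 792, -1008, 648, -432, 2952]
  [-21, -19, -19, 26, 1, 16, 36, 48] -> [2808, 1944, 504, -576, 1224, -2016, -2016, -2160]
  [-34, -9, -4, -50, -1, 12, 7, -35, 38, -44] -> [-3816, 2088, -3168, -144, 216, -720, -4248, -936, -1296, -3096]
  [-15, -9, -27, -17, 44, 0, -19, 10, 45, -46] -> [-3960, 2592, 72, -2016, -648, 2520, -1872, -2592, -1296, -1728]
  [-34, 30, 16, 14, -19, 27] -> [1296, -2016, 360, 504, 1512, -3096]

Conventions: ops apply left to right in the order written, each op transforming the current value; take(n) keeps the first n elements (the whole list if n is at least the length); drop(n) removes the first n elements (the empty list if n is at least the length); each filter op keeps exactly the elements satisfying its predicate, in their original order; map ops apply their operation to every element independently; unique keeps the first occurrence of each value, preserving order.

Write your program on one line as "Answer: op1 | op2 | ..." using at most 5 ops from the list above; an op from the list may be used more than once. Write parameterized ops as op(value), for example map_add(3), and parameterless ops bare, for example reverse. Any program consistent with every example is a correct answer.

map_add(-9) | reverse | map_mul(-8) | map_mul(-9)

Check, running the answer program on each example:
  [36, 13, 50, 17, 7, 16, 4, 23, 4] -> [27, 4, 41, 8, -2, 7, -5, 14, -5] -> [-5, 14, -5, 7, -2, 8, 41, 4, 27] -> [40, -112, 40, -56, 16, -64, -328, -32, -216] -> [-360, 1008, -360, 504, -144, 576, 2952, 288, 1944]
  [50, 3, 18, -5, 20, -2] -> [41, -6, 9, -14, 11, -11] -> [-11, 11, -14, 9, -6, 41] -> [88, -88, 112, -72, 48, -328] -> [-792, 792, -1008, 648, -432, 2952]
  [-21, -19, -19, 26, 1, 16, 36, 48] -> [-30, -28, -28, 17, -8, 7, 27, 39] -> [39, 27, 7, -8, 17, -28, -28, -30] -> [-312, -216, -56, 64, -136, 224, 224, 240] -> [2808, 1944, 504, -576, 1224, -2016, -2016, -2160]
  [-34, -9, -4, -50, -1, 12, 7, -35, 38, -44] -> [-43, -18, -13, -59, -10, 3, -2, -44, 29, -53] -> [-53, 29, -44, -2, 3, -10, -59, -13, -18, -43] -> [424, -232, 352, 16, -24, 80, 472, 104, 144, 344] -> [-3816, 2088, -3168, -144, 216, -720, -4248, -936, -1296, -3096]
  [-15, -9, -27, -17, 44, 0, -19, 10, 45, -46] -> [-24, -18, -36, -26, 35, -9, -28, 1, 36, -55] -> [-55, 36, 1, -28, -9, 35, -26, -36, -18, -24] -> [440, -288, -8, 224, 72, -280, 208, 288, 144, 192] -> [-3960, 2592, 72, -2016, -648, 2520, -1872, -2592, -1296, -1728]
  [-34, 30, 16, 14, -19, 27] -> [-43, 21, 7, 5, -28, 18] -> [18, -28, 5, 7, 21, -43] -> [-144, 224, -40, -56, -168, 344] -> [1296, -2016, 360, 504, 1512, -3096]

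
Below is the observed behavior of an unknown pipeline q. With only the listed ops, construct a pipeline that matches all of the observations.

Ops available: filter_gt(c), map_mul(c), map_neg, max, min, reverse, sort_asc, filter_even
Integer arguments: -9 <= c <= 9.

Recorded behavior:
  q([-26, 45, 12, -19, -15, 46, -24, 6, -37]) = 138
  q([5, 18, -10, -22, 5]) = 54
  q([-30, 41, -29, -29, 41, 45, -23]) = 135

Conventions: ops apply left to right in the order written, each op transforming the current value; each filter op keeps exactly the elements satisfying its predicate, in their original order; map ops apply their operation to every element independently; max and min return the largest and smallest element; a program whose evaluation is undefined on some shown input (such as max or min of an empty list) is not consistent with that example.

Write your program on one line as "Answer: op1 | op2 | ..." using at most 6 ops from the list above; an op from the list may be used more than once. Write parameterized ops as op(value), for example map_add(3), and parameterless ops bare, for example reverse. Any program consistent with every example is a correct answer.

map_mul(3) | map_neg | sort_asc | map_neg | max

Check, running the answer program on each example:
  [-26, 45, 12, -19, -15, 46, -24, 6, -37] -> [-78, 135, 36, -57, -45, 138, -72, 18, -111] -> [78, -135, -36, 57, 45, -138, 72, -18, 111] -> [-138, -135, -36, -18, 45, 57, 72, 78, 111] -> [138, 135, 36, 18, -45, -57, -72, -78, -111] -> 138
  [5, 18, -10, -22, 5] -> [15, 54, -30, -66, 15] -> [-15, -54, 30, 66, -15] -> [-54, -15, -15, 30, 66] -> [54, 15, 15, -30, -66] -> 54
  [-30, 41, -29, -29, 41, 45, -23] -> [-90, 123, -87, -87, 123, 135, -69] -> [90, -123, 87, 87, -123, -135, 69] -> [-135, -123, -123, 69, 87, 87, 90] -> [135, 123, 123, -69, -87, -87, -90] -> 135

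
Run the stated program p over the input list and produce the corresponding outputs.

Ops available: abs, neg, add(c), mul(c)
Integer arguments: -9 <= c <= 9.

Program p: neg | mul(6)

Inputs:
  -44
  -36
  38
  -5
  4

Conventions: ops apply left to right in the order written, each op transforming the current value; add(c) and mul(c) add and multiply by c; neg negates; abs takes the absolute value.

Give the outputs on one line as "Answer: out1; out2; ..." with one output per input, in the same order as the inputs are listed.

Execution, op by op:
  -44 -> 44 -> 264
  -36 -> 36 -> 216
  38 -> -38 -> -228
  -5 -> 5 -> 30
  4 -> -4 -> -24

264; 216; -228; 30; -24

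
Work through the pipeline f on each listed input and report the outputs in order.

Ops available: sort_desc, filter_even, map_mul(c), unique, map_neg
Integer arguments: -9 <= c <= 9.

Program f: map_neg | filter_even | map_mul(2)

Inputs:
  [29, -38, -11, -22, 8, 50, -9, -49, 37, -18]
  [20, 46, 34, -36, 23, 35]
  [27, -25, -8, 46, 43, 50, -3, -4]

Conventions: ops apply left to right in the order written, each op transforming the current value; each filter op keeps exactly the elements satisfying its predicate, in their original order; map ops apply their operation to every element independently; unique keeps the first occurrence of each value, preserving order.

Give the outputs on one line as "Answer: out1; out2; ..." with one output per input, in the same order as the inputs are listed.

Execution, op by op:
  [29, -38, -11, -22, 8, 50, -9, -49, 37, -18] -> [-29, 38, 11, 22, -8, -50, 9, 49, -37, 18] -> [38, 22, -8, -50, 18] -> [76, 44, -16, -100, 36]
  [20, 46, 34, -36, 23, 35] -> [-20, -46, -34, 36, -23, -35] -> [-20, -46, -34, 36] -> [-40, -92, -68, 72]
  [27, -25, -8, 46, 43, 50, -3, -4] -> [-27, 25, 8, -46, -43, -50, 3, 4] -> [8, -46, -50, 4] -> [16, -92, -100, 8]

[76, 44, -16, -100, 36]; [-40, -92, -68, 72]; [16, -92, -100, 8]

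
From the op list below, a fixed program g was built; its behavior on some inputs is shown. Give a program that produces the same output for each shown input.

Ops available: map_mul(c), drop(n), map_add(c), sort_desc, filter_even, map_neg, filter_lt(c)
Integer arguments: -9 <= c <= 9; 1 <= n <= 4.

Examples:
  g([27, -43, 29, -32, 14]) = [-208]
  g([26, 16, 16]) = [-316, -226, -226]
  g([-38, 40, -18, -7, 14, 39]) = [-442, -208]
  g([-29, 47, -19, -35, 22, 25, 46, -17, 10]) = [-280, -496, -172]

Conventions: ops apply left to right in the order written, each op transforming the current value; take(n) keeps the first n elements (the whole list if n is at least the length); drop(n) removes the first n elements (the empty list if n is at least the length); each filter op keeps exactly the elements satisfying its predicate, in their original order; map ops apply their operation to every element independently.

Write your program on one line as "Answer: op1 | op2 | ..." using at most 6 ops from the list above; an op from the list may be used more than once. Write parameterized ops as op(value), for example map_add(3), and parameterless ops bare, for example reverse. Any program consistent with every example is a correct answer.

map_add(8) | map_mul(-9) | map_add(-1) | map_add(-9) | filter_lt(1) | filter_even

Check, running the answer program on each example:
  [27, -43, 29, -32, 14] -> [35, -35, 37, -24, 22] -> [-315, 315, -333, 216, -198] -> [-316, 314, -334, 215, -199] -> [-325, 305, -343, 206, -208] -> [-325, -343, -208] -> [-208]
  [26, 16, 16] -> [34, 24, 24] -> [-306, -216, -216] -> [-307, -217, -217] -> [-316, -226, -226] -> [-316, -226, -226] -> [-316, -226, -226]
  [-38, 40, -18, -7, 14, 39] -> [-30, 48, -10, 1, 22, 47] -> [270, -432, 90, -9, -198, -423] -> [269, -433, 89, -10, -199, -424] -> [260, -442, 80, -19, -208, -433] -> [-442, -19, -208, -433] -> [-442, -208]
  [-29, 47, -19, -35, 22, 25, 46, -17, 10] -> [-21, 55, -11, -27, 30, 33, 54, -9, 18] -> [189, -495, 99, 243, -270, -297, -486, 81, -162] -> [188, -496, 98, 242, -271, -298, -487, 80, -163] -> [179, -505, 89, 233, -280, -307, -496, 71, -172] -> [-505, -280, -307, -496, -172] -> [-280, -496, -172]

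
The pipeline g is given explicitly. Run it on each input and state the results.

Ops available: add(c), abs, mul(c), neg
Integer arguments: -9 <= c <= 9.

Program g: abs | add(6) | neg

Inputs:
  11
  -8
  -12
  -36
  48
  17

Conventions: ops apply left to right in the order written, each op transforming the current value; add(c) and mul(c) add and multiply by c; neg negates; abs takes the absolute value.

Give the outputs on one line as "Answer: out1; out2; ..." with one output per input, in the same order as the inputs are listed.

Execution, op by op:
  11 -> 11 -> 17 -> -17
  -8 -> 8 -> 14 -> -14
  -12 -> 12 -> 18 -> -18
  -36 -> 36 -> 42 -> -42
  48 -> 48 -> 54 -> -54
  17 -> 17 -> 23 -> -23

-17; -14; -18; -42; -54; -23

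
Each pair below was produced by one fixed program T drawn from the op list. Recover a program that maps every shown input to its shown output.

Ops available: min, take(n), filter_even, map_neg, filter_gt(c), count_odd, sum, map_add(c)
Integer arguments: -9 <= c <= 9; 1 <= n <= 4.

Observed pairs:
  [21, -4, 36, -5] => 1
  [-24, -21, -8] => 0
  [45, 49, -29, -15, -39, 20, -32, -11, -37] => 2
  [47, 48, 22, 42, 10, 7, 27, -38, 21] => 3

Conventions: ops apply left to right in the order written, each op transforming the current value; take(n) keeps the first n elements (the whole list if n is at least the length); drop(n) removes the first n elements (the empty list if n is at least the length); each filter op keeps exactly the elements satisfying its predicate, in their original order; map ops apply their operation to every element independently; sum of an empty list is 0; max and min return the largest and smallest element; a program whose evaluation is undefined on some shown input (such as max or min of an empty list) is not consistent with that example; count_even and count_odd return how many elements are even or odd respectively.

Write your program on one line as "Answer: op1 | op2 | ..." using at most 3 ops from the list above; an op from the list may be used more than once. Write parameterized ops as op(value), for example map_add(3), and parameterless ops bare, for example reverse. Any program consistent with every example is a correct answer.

filter_gt(8) | count_odd

Check, running the answer program on each example:
  [21, -4, 36, -5] -> [21, 36] -> 1
  [-24, -21, -8] -> [] -> 0
  [45, 49, -29, -15, -39, 20, -32, -11, -37] -> [45, 49, 20] -> 2
  [47, 48, 22, 42, 10, 7, 27, -38, 21] -> [47, 48, 22, 42, 10, 27, 21] -> 3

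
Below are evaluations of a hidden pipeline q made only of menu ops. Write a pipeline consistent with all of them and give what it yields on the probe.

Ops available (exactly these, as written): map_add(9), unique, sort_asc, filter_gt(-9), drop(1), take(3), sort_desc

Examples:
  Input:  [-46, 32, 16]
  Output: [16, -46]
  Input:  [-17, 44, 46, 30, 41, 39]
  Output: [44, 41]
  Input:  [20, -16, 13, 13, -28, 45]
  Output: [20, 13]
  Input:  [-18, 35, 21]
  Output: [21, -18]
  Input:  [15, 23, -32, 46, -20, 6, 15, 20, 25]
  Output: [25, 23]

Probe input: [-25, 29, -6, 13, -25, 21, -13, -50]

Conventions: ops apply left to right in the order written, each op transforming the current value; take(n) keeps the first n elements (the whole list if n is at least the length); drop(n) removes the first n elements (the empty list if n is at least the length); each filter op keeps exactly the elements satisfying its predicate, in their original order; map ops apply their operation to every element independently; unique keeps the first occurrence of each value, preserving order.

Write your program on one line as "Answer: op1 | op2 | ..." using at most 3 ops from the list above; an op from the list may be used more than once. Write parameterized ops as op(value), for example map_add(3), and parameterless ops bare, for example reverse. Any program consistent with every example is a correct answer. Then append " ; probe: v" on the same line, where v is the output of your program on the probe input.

sort_desc | take(3) | drop(1) ; probe: [21, 13]

Check, running the answer program on each example:
  [-46, 32, 16] -> [32, 16, -46] -> [32, 16, -46] -> [16, -46]
  [-17, 44, 46, 30, 41, 39] -> [46, 44, 41, 39, 30, -17] -> [46, 44, 41] -> [44, 41]
  [20, -16, 13, 13, -28, 45] -> [45, 20, 13, 13, -16, -28] -> [45, 20, 13] -> [20, 13]
  [-18, 35, 21] -> [35, 21, -18] -> [35, 21, -18] -> [21, -18]
  [15, 23, -32, 46, -20, 6, 15, 20, 25] -> [46, 25, 23, 20, 15, 15, 6, -20, -32] -> [46, 25, 23] -> [25, 23]
  probe: [-25, 29, -6, 13, -25, 21, -13, -50] -> [29, 21, 13, -6, -13, -25, -25, -50] -> [29, 21, 13] -> [21, 13]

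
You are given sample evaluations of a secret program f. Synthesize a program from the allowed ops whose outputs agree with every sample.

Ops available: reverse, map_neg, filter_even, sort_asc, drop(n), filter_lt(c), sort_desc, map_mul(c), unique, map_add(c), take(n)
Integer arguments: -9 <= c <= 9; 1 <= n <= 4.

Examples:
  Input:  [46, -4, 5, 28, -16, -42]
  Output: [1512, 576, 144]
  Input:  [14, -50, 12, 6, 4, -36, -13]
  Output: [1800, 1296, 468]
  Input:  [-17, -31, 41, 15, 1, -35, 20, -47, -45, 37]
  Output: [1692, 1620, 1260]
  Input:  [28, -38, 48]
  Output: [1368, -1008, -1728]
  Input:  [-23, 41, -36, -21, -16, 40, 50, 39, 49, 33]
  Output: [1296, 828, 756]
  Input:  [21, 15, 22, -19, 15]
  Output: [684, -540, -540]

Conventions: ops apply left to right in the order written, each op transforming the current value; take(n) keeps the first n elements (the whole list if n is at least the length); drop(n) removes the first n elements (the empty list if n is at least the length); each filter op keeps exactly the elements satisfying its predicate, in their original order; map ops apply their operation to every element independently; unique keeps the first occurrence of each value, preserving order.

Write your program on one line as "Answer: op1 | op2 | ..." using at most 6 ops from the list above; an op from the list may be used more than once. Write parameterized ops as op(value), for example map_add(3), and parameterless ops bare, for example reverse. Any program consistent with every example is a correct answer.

reverse | map_mul(-4) | map_mul(9) | sort_desc | take(3)

Check, running the answer program on each example:
  [46, -4, 5, 28, -16, -42] -> [-42, -16, 28, 5, -4, 46] -> [168, 64, -112, -20, 16, -184] -> [1512, 576, -1008, -180, 144, -1656] -> [1512, 576, 144, -180, -1008, -1656] -> [1512, 576, 144]
  [14, -50, 12, 6, 4, -36, -13] -> [-13, -36, 4, 6, 12, -50, 14] -> [52, 144, -16, -24, -48, 200, -56] -> [468, 1296, -144, -216, -432, 1800, -504] -> [1800, 1296, 468, -144, -216, -432, -504] -> [1800, 1296, 468]
  [-17, -31, 41, 15, 1, -35, 20, -47, -45, 37] -> [37, -45, -47, 20, -35, 1, 15, 41, -31, -17] -> [-148, 180, 188, -80, 140, -4, -60, -164, 124, 68] -> [-1332, 1620, 1692, -720, 1260, -36, -540, -1476, 1116, 612] -> [1692, 1620, 1260, 1116, 612, -36, -540, -720, -1332, -1476] -> [1692, 1620, 1260]
  [28, -38, 48] -> [48, -38, 28] -> [-192, 152, -112] -> [-1728, 1368, -1008] -> [1368, -1008, -1728] -> [1368, -1008, -1728]
  [-23, 41, -36, -21, -16, 40, 50, 39, 49, 33] -> [33, 49, 39, 50, 40, -16, -21, -36, 41, -23] -> [-132, -196, -156, -200, -160, 64, 84, 144, -164, 92] -> [-1188, -1764, -1404, -1800, -1440, 576, 756, 1296, -1476, 828] -> [1296, 828, 756, 576, -1188, -1404, -1440, -1476, -1764, -1800] -> [1296, 828, 756]
  [21, 15, 22, -19, 15] -> [15, -19, 22, 15, 21] -> [-60, 76, -88, -60, -84] -> [-540, 684, -792, -540, -756] -> [684, -540, -540, -756, -792] -> [684, -540, -540]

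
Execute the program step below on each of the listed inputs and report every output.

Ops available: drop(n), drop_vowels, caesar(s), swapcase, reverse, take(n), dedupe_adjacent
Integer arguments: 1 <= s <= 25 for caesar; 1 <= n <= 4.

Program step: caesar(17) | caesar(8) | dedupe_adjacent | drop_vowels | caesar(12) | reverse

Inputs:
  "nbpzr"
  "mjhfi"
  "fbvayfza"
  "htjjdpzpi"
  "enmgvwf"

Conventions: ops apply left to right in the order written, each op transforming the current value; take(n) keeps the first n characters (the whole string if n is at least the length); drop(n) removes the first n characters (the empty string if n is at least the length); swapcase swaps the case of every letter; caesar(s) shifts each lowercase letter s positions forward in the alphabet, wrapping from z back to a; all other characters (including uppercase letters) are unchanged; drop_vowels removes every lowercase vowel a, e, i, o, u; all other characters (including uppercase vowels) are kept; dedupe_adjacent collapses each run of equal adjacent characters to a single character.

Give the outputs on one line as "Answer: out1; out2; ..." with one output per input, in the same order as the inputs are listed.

Execution, op by op:
  "nbpzr" -> "esgqi" -> "maoyq" -> "maoyq" -> "myq" -> "ykc" -> "cky"
  "mjhfi" -> "daywz" -> "ligeh" -> "ligeh" -> "lgh" -> "xst" -> "tsx"
  "fbvayfza" -> "wsmrpwqr" -> "eauzxeyz" -> "eauzxeyz" -> "zxyz" -> "ljkl" -> "lkjl"
  "htjjdpzpi" -> "ykaaugqgz" -> "gsiicoyoh" -> "gsicoyoh" -> "gscyh" -> "seokt" -> "tkoes"
  "enmgvwf" -> "vedxmnw" -> "dmlfuve" -> "dmlfuve" -> "dmlfv" -> "pyxrh" -> "hrxyp"

"cky"; "tsx"; "lkjl"; "tkoes"; "hrxyp"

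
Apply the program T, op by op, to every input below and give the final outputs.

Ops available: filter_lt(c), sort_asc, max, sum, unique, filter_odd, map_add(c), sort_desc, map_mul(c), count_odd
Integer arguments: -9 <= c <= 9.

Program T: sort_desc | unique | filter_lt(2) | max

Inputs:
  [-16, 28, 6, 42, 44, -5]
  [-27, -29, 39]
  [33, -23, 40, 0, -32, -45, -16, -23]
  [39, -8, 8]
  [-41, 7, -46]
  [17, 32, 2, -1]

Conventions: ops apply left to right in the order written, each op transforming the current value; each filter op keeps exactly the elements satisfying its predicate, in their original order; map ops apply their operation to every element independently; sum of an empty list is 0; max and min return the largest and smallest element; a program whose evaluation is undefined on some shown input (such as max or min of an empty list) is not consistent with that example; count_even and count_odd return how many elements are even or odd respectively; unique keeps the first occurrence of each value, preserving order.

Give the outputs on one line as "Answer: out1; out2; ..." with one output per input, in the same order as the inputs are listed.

Execution, op by op:
  [-16, 28, 6, 42, 44, -5] -> [44, 42, 28, 6, -5, -16] -> [44, 42, 28, 6, -5, -16] -> [-5, -16] -> -5
  [-27, -29, 39] -> [39, -27, -29] -> [39, -27, -29] -> [-27, -29] -> -27
  [33, -23, 40, 0, -32, -45, -16, -23] -> [40, 33, 0, -16, -23, -23, -32, -45] -> [40, 33, 0, -16, -23, -32, -45] -> [0, -16, -23, -32, -45] -> 0
  [39, -8, 8] -> [39, 8, -8] -> [39, 8, -8] -> [-8] -> -8
  [-41, 7, -46] -> [7, -41, -46] -> [7, -41, -46] -> [-41, -46] -> -41
  [17, 32, 2, -1] -> [32, 17, 2, -1] -> [32, 17, 2, -1] -> [-1] -> -1

-5; -27; 0; -8; -41; -1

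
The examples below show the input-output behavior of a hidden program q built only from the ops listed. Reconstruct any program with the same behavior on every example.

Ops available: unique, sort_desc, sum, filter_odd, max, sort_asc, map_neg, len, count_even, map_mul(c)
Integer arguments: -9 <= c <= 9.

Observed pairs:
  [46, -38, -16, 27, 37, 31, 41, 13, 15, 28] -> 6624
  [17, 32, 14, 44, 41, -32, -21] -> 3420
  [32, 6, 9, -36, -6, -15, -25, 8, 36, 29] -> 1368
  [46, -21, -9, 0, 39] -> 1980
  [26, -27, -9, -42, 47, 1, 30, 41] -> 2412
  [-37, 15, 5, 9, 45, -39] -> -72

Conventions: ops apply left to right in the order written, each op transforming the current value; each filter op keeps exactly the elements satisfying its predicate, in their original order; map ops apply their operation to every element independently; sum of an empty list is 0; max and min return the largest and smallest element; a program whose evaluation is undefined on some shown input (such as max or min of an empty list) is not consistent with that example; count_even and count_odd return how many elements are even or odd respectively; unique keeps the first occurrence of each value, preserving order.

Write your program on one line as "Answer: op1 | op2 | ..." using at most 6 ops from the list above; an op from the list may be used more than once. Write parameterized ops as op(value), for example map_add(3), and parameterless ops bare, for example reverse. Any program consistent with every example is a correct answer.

sort_asc | map_mul(-4) | map_neg | map_mul(9) | sort_desc | sum

Check, running the answer program on each example:
  [46, -38, -16, 27, 37, 31, 41, 13, 15, 28] -> [-38, -16, 13, 15, 27, 28, 31, 37, 41, 46] -> [152, 64, -52, -60, -108, -112, -124, -148, -164, -184] -> [-152, -64, 52, 60, 108, 112, 124, 148, 164, 184] -> [-1368, -576, 468, 540, 972, 1008, 1116, 1332, 1476, 1656] -> [1656, 1476, 1332, 1116, 1008, 972, 540, 468, -576, -1368] -> 6624
  [17, 32, 14, 44, 41, -32, -21] -> [-32, -21, 14, 17, 32, 41, 44] -> [128, 84, -56, -68, -128, -164, -176] -> [-128, -84, 56, 68, 128, 164, 176] -> [-1152, -756, 504, 612, 1152, 1476, 1584] -> [1584, 1476, 1152, 612, 504, -756, -1152] -> 3420
  [32, 6, 9, -36, -6, -15, -25, 8, 36, 29] -> [-36, -25, -15, -6, 6, 8, 9, 29, 32, 36] -> [144, 100, 60, 24, -24, -32, -36, -116, -128, -144] -> [-144, -100, -60, -24, 24, 32, 36, 116, 128, 144] -> [-1296, -900, -540, -216, 216, 288, 324, 1044, 1152, 1296] -> [1296, 1152, 1044, 324, 288, 216, -216, -540, -900, -1296] -> 1368
  [46, -21, -9, 0, 39] -> [-21, -9, 0, 39, 46] -> [84, 36, 0, -156, -184] -> [-84, -36, 0, 156, 184] -> [-756, -324, 0, 1404, 1656] -> [1656, 1404, 0, -324, -756] -> 1980
  [26, -27, -9, -42, 47, 1, 30, 41] -> [-42, -27, -9, 1, 26, 30, 41, 47] -> [168, 108, 36, -4, -104, -120, -164, -188] -> [-168, -108, -36, 4, 104, 120, 164, 188] -> [-1512, -972, -324, 36, 936, 1080, 1476, 1692] -> [1692, 1476, 1080, 936, 36, -324, -972, -1512] -> 2412
  [-37, 15, 5, 9, 45, -39] -> [-39, -37, 5, 9, 15, 45] -> [156, 148, -20, -36, -60, -180] -> [-156, -148, 20, 36, 60, 180] -> [-1404, -1332, 180, 324, 540, 1620] -> [1620, 540, 324, 180, -1332, -1404] -> -72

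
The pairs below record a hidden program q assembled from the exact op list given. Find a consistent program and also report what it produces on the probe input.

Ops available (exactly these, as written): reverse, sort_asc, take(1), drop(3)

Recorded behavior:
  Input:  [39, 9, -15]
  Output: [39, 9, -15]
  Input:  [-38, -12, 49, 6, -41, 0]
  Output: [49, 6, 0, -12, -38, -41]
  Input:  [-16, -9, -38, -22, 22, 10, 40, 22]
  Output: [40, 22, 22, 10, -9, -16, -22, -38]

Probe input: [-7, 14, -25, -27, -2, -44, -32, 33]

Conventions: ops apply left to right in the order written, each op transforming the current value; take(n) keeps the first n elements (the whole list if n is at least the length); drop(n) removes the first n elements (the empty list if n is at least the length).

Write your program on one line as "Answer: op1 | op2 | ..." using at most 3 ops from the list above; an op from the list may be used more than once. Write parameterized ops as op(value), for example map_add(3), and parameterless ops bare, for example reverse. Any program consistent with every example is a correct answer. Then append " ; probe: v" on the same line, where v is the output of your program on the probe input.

sort_asc | reverse ; probe: [33, 14, -2, -7, -25, -27, -32, -44]

Check, running the answer program on each example:
  [39, 9, -15] -> [-15, 9, 39] -> [39, 9, -15]
  [-38, -12, 49, 6, -41, 0] -> [-41, -38, -12, 0, 6, 49] -> [49, 6, 0, -12, -38, -41]
  [-16, -9, -38, -22, 22, 10, 40, 22] -> [-38, -22, -16, -9, 10, 22, 22, 40] -> [40, 22, 22, 10, -9, -16, -22, -38]
  probe: [-7, 14, -25, -27, -2, -44, -32, 33] -> [-44, -32, -27, -25, -7, -2, 14, 33] -> [33, 14, -2, -7, -25, -27, -32, -44]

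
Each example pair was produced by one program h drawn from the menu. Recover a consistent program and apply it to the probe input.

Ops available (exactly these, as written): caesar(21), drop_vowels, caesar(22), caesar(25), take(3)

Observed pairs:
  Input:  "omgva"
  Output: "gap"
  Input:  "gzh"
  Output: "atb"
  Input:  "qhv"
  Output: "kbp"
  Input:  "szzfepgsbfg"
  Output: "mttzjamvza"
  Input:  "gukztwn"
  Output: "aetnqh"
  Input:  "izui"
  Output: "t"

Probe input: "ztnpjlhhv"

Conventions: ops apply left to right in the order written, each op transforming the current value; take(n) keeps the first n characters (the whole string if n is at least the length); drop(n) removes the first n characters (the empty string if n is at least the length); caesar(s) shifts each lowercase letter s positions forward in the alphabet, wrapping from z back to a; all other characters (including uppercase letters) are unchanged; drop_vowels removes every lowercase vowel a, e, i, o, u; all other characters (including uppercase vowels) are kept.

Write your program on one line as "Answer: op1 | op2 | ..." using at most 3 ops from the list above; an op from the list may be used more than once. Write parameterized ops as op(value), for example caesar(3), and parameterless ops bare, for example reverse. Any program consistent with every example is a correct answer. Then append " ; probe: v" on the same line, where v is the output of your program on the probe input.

drop_vowels | caesar(21) | caesar(25) ; probe: "tnhjdfbbp"

Check, running the answer program on each example:
  "omgva" -> "mgv" -> "hbq" -> "gap"
  "gzh" -> "gzh" -> "buc" -> "atb"
  "qhv" -> "qhv" -> "lcq" -> "kbp"
  "szzfepgsbfg" -> "szzfpgsbfg" -> "nuuakbnwab" -> "mttzjamvza"
  "gukztwn" -> "gkztwn" -> "bfuori" -> "aetnqh"
  "izui" -> "z" -> "u" -> "t"
  probe: "ztnpjlhhv" -> "ztnpjlhhv" -> "uoikegccq" -> "tnhjdfbbp"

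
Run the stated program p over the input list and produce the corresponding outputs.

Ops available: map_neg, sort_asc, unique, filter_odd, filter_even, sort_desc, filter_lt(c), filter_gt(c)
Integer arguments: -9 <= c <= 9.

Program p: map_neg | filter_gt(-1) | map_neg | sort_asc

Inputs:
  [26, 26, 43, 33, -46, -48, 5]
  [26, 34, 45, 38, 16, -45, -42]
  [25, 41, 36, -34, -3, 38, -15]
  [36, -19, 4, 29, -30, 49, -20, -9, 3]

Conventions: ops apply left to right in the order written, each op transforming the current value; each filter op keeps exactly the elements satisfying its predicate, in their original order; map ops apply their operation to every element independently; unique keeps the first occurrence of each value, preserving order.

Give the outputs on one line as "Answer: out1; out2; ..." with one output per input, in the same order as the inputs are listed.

Execution, op by op:
  [26, 26, 43, 33, -46, -48, 5] -> [-26, -26, -43, -33, 46, 48, -5] -> [46, 48] -> [-46, -48] -> [-48, -46]
  [26, 34, 45, 38, 16, -45, -42] -> [-26, -34, -45, -38, -16, 45, 42] -> [45, 42] -> [-45, -42] -> [-45, -42]
  [25, 41, 36, -34, -3, 38, -15] -> [-25, -41, -36, 34, 3, -38, 15] -> [34, 3, 15] -> [-34, -3, -15] -> [-34, -15, -3]
  [36, -19, 4, 29, -30, 49, -20, -9, 3] -> [-36, 19, -4, -29, 30, -49, 20, 9, -3] -> [19, 30, 20, 9] -> [-19, -30, -20, -9] -> [-30, -20, -19, -9]

[-48, -46]; [-45, -42]; [-34, -15, -3]; [-30, -20, -19, -9]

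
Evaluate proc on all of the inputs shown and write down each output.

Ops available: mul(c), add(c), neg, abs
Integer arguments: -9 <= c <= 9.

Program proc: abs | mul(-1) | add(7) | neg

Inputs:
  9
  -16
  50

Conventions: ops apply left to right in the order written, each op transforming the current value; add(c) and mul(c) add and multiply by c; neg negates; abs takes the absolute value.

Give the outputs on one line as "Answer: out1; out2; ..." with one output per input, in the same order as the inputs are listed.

2; 9; 43

Execution, op by op:
  9 -> 9 -> -9 -> -2 -> 2
  -16 -> 16 -> -16 -> -9 -> 9
  50 -> 50 -> -50 -> -43 -> 43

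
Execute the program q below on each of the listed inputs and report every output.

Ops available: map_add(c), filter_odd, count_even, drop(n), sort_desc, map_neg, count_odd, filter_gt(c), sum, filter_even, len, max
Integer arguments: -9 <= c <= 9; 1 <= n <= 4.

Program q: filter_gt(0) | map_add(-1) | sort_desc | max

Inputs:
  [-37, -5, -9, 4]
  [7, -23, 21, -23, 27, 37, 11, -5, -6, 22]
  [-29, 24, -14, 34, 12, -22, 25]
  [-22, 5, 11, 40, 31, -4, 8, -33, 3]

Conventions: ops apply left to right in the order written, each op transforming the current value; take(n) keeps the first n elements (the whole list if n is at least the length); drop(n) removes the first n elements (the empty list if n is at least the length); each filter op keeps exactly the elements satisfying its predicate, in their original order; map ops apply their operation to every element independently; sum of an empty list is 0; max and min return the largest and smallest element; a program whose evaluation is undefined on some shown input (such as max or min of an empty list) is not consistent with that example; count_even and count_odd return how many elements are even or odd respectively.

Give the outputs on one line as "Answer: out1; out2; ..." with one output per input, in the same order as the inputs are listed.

3; 36; 33; 39

Execution, op by op:
  [-37, -5, -9, 4] -> [4] -> [3] -> [3] -> 3
  [7, -23, 21, -23, 27, 37, 11, -5, -6, 22] -> [7, 21, 27, 37, 11, 22] -> [6, 20, 26, 36, 10, 21] -> [36, 26, 21, 20, 10, 6] -> 36
  [-29, 24, -14, 34, 12, -22, 25] -> [24, 34, 12, 25] -> [23, 33, 11, 24] -> [33, 24, 23, 11] -> 33
  [-22, 5, 11, 40, 31, -4, 8, -33, 3] -> [5, 11, 40, 31, 8, 3] -> [4, 10, 39, 30, 7, 2] -> [39, 30, 10, 7, 4, 2] -> 39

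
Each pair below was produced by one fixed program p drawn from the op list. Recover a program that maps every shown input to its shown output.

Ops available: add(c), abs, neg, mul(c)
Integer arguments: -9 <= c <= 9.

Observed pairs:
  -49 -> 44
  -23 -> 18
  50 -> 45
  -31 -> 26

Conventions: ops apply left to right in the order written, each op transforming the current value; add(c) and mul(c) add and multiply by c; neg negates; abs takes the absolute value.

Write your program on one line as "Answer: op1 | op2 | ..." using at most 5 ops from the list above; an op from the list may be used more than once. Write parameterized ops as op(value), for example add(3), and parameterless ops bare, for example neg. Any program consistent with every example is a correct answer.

neg | abs | add(-9) | add(4)

Check, running the answer program on each example:
  -49 -> 49 -> 49 -> 40 -> 44
  -23 -> 23 -> 23 -> 14 -> 18
  50 -> -50 -> 50 -> 41 -> 45
  -31 -> 31 -> 31 -> 22 -> 26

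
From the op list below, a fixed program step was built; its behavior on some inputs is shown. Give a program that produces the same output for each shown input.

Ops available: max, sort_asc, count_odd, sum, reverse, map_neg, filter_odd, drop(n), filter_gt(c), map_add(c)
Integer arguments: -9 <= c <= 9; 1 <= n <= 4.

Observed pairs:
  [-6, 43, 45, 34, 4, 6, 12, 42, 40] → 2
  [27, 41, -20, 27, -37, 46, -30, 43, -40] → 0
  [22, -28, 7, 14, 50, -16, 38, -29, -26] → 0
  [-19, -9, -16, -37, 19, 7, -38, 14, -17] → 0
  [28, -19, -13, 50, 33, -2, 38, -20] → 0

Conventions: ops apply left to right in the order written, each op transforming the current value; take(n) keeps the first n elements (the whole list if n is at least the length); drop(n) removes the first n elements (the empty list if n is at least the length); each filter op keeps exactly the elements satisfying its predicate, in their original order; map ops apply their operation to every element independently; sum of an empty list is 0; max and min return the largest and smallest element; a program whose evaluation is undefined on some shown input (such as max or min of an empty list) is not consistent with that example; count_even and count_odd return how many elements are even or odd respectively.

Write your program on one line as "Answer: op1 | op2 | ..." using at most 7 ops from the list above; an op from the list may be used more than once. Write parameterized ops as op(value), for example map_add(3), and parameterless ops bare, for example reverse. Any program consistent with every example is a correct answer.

sort_asc | filter_gt(-6) | filter_gt(0) | filter_gt(5) | drop(4) | count_odd

Check, running the answer program on each example:
  [-6, 43, 45, 34, 4, 6, 12, 42, 40] -> [-6, 4, 6, 12, 34, 40, 42, 43, 45] -> [4, 6, 12, 34, 40, 42, 43, 45] -> [4, 6, 12, 34, 40, 42, 43, 45] -> [6, 12, 34, 40, 42, 43, 45] -> [42, 43, 45] -> 2
  [27, 41, -20, 27, -37, 46, -30, 43, -40] -> [-40, -37, -30, -20, 27, 27, 41, 43, 46] -> [27, 27, 41, 43, 46] -> [27, 27, 41, 43, 46] -> [27, 27, 41, 43, 46] -> [46] -> 0
  [22, -28, 7, 14, 50, -16, 38, -29, -26] -> [-29, -28, -26, -16, 7, 14, 22, 38, 50] -> [7, 14, 22, 38, 50] -> [7, 14, 22, 38, 50] -> [7, 14, 22, 38, 50] -> [50] -> 0
  [-19, -9, -16, -37, 19, 7, -38, 14, -17] -> [-38, -37, -19, -17, -16, -9, 7, 14, 19] -> [7, 14, 19] -> [7, 14, 19] -> [7, 14, 19] -> [] -> 0
  [28, -19, -13, 50, 33, -2, 38, -20] -> [-20, -19, -13, -2, 28, 33, 38, 50] -> [-2, 28, 33, 38, 50] -> [28, 33, 38, 50] -> [28, 33, 38, 50] -> [] -> 0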